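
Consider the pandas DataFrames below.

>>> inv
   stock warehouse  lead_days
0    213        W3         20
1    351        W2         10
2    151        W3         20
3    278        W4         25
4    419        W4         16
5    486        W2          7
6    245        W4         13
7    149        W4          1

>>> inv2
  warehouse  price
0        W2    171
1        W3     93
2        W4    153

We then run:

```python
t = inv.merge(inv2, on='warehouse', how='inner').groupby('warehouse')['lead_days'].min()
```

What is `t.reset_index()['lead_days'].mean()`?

9.33333333333

merge on 'warehouse' (how='inner') → 8 rows:
   stock warehouse  lead_days  price
0    213        W3         20     93
1    351        W2         10    171
2    151        W3         20     93
3    278        W4         25    153
4    419        W4         16    153
5    486        W2          7    171
6    245        W4         13    153
7    149        W4          1    153
group by warehouse, min of lead_days:
warehouse
W2     7
W3    20
W4     1
Name: lead_days, dtype: int64
reset_index():
  warehouse  lead_days
0        W2          7
1        W3         20
2        W4          1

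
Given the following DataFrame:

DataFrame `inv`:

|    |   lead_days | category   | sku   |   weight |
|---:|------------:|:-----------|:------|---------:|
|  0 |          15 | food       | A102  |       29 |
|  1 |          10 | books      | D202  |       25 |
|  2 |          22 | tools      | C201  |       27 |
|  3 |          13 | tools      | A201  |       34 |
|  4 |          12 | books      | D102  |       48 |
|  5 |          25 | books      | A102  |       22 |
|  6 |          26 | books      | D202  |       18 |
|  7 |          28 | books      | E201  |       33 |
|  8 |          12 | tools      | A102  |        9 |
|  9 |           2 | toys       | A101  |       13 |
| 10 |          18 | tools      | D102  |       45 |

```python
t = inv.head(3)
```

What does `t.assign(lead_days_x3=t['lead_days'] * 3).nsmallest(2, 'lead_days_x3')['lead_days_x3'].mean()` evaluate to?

37.5

take first 3 rows:
   lead_days category   sku  weight
0         15     food  A102      29
1         10    books  D202      25
2         22    tools  C201      27
add column lead_days_x3 = t['lead_days'] * 3:
   lead_days category   sku  weight  lead_days_x3
0         15     food  A102      29            45
1         10    books  D202      25            30
2         22    tools  C201      27            66
take 2 rows with smallest lead_days_x3:
   lead_days category   sku  weight  lead_days_x3
1         10    books  D202      25            30
0         15     food  A102      29            45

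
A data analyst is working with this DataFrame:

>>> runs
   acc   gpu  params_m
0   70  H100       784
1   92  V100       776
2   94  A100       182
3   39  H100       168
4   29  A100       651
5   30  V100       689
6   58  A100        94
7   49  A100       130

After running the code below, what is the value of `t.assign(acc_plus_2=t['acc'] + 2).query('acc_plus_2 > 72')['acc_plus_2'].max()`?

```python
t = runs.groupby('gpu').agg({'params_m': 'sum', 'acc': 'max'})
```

group by gpu: sum(params_m), max(acc):
      params_m  acc
gpu                
A100      1057   94
H100       952   70
V100      1465   92
add column acc_plus_2 = t['acc'] + 2:
      params_m  acc  acc_plus_2
gpu                            
A100      1057   94          96
H100       952   70          72
V100      1465   92          94
filter rows where acc_plus_2 > 72:
      params_m  acc  acc_plus_2
gpu                            
A100      1057   94          96
V100      1465   92          94
So max() = 96.

96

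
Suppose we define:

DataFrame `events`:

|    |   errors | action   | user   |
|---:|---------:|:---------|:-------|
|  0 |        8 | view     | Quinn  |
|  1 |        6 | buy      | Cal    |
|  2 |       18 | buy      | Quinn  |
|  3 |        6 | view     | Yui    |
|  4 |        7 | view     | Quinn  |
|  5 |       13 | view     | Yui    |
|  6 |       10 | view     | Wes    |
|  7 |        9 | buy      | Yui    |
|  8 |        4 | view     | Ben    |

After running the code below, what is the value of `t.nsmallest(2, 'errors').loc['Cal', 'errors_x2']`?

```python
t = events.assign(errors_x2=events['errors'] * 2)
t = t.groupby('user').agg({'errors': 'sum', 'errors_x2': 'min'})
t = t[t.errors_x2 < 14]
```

12

add column errors_x2 = events['errors'] * 2:
   errors action   user  errors_x2
0       8   view  Quinn         16
1       6    buy    Cal         12
2      18    buy  Quinn         36
3       6   view    Yui         12
4       7   view  Quinn         14
5      13   view    Yui         26
6      10   view    Wes         20
7       9    buy    Yui         18
8       4   view    Ben          8
group by user: sum(errors), min(errors_x2):
       errors  errors_x2
user                    
Ben         4          8
Cal         6         12
Quinn      33         14
Wes        10         20
Yui        28         12
filter rows where errors_x2 < 14:
      errors  errors_x2
user                   
Ben        4          8
Cal        6         12
Yui       28         12
take 2 rows with smallest errors:
      errors  errors_x2
user                   
Ben        4          8
Cal        6         12
So loc['Cal', 'errors_x2'] = 12.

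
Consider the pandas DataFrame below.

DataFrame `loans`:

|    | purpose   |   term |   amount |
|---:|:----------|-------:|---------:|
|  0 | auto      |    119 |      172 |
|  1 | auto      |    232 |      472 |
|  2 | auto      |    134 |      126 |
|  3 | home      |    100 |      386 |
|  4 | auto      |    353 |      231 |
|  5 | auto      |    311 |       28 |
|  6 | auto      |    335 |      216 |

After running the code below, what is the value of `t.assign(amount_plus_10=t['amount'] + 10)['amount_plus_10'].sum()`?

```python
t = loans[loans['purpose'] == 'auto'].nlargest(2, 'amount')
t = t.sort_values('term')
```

723

filter rows where purpose == 'auto':
  purpose  term  amount
0    auto   119     172
1    auto   232     472
2    auto   134     126
4    auto   353     231
5    auto   311      28
6    auto   335     216
take 2 rows with largest amount:
  purpose  term  amount
1    auto   232     472
4    auto   353     231
sort by term:
  purpose  term  amount
1    auto   232     472
4    auto   353     231
add column amount_plus_10 = t['amount'] + 10:
  purpose  term  amount  amount_plus_10
1    auto   232     472             482
4    auto   353     231             241
Taking the sum of column 'amount_plus_10' gives 723.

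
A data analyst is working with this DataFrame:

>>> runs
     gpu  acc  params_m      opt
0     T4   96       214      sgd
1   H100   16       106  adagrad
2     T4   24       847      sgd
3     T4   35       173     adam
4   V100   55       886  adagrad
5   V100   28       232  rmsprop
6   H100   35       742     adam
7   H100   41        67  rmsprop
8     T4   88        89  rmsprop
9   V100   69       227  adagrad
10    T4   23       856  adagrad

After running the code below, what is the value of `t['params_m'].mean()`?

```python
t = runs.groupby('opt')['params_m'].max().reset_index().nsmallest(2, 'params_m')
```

487.0

group by opt, max of params_m:
opt
adagrad    886
adam       742
rmsprop    232
sgd        847
Name: params_m, dtype: int64
reset_index():
       opt  params_m
0  adagrad       886
1     adam       742
2  rmsprop       232
3      sgd       847
take 2 rows with smallest params_m:
       opt  params_m
2  rmsprop       232
1     adam       742
Finally, mean of column 'params_m' = 487.0.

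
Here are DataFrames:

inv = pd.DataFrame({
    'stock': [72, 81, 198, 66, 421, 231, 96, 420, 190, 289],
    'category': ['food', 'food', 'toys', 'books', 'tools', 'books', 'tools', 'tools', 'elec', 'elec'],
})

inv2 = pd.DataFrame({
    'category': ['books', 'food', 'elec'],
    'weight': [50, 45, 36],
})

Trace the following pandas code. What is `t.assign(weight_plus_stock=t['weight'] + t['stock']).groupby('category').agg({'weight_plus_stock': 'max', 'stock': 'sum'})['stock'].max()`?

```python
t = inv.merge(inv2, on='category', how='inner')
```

merge on 'category' (how='inner') → 6 rows:
   stock category  weight
0     72     food      45
1     81     food      45
2     66    books      50
3    231    books      50
4    190     elec      36
5    289     elec      36
add column weight_plus_stock = t['weight'] + t['stock']:
   stock category  weight  weight_plus_stock
0     72     food      45                117
1     81     food      45                126
2     66    books      50                116
3    231    books      50                281
4    190     elec      36                226
5    289     elec      36                325
group by category: max(weight_plus_stock), sum(stock):
          weight_plus_stock  stock
category                          
books                   281    297
elec                    325    479
food                    126    153
The max of column 'stock' is 479.

479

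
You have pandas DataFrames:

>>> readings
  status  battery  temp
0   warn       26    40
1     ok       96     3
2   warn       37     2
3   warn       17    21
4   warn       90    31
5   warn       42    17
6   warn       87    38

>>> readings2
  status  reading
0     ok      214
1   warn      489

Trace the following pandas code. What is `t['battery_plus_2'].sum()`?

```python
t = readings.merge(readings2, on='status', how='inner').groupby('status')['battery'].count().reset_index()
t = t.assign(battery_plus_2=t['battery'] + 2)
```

11

merge on 'status' (how='inner') → 7 rows:
  status  battery  temp  reading
0   warn       26    40      489
1     ok       96     3      214
2   warn       37     2      489
3   warn       17    21      489
4   warn       90    31      489
5   warn       42    17      489
6   warn       87    38      489
group by status, count of battery:
status
ok      1
warn    6
Name: battery, dtype: int64
reset_index():
  status  battery
0     ok        1
1   warn        6
add column battery_plus_2 = t['battery'] + 2:
  status  battery  battery_plus_2
0     ok        1               3
1   warn        6               8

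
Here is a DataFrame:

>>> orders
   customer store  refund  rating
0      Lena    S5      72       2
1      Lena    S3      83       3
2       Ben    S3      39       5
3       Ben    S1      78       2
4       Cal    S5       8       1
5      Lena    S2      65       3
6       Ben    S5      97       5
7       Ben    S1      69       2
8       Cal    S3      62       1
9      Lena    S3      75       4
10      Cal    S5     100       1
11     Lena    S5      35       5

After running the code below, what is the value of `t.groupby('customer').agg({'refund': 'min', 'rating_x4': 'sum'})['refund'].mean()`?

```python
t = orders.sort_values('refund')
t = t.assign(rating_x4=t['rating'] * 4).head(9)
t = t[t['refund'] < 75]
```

sort by refund:
   customer store  refund  rating
4       Cal    S5       8       1
11     Lena    S5      35       5
2       Ben    S3      39       5
8       Cal    S3      62       1
5      Lena    S2      65       3
7       Ben    S1      69       2
0      Lena    S5      72       2
9      Lena    S3      75       4
3       Ben    S1      78       2
1      Lena    S3      83       3
6       Ben    S5      97       5
10      Cal    S5     100       1
add column rating_x4 = t['rating'] * 4:
   customer store  refund  rating  rating_x4
4       Cal    S5       8       1          4
11     Lena    S5      35       5         20
2       Ben    S3      39       5         20
8       Cal    S3      62       1          4
5      Lena    S2      65       3         12
7       Ben    S1      69       2          8
0      Lena    S5      72       2          8
9      Lena    S3      75       4         16
3       Ben    S1      78       2          8
1      Lena    S3      83       3         12
6       Ben    S5      97       5         20
10      Cal    S5     100       1          4
take first 9 rows:
   customer store  refund  rating  rating_x4
4       Cal    S5       8       1          4
11     Lena    S5      35       5         20
2       Ben    S3      39       5         20
8       Cal    S3      62       1          4
5      Lena    S2      65       3         12
7       Ben    S1      69       2          8
0      Lena    S5      72       2          8
9      Lena    S3      75       4         16
3       Ben    S1      78       2          8
filter rows where refund < 75:
   customer store  refund  rating  rating_x4
4       Cal    S5       8       1          4
11     Lena    S5      35       5         20
2       Ben    S3      39       5         20
8       Cal    S3      62       1          4
5      Lena    S2      65       3         12
7       Ben    S1      69       2          8
0      Lena    S5      72       2          8
group by customer: min(refund), sum(rating_x4):
          refund  rating_x4
customer                   
Ben           39         28
Cal            8          8
Lena          35         40
mean of column 'refund' → 27.3333333333

27.3333333333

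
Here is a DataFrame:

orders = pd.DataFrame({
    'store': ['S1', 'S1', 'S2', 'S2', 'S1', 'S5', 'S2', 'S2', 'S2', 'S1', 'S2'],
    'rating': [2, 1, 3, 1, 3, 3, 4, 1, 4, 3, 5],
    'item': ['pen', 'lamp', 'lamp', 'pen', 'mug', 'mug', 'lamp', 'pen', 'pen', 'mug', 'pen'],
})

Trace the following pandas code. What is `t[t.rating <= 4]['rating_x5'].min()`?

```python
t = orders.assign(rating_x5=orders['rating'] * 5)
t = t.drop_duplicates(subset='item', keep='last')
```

15

add column rating_x5 = orders['rating'] * 5:
   store  rating  item  rating_x5
0     S1       2   pen         10
1     S1       1  lamp          5
2     S2       3  lamp         15
3     S2       1   pen          5
4     S1       3   mug         15
5     S5       3   mug         15
6     S2       4  lamp         20
7     S2       1   pen          5
8     S2       4   pen         20
9     S1       3   mug         15
10    S2       5   pen         25
drop duplicate item (keep=last):
   store  rating  item  rating_x5
6     S2       4  lamp         20
9     S1       3   mug         15
10    S2       5   pen         25
filter rows where rating <= 4:
  store  rating  item  rating_x5
6    S2       4  lamp         20
9    S1       3   mug         15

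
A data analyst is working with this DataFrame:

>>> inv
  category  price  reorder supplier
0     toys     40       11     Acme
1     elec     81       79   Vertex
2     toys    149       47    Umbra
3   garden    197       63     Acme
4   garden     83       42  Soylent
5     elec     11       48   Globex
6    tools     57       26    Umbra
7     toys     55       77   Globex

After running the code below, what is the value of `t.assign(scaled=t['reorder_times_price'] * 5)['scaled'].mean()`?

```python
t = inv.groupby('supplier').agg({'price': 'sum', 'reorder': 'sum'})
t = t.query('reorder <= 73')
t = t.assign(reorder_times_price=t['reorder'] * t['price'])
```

group by supplier: sum(price), sum(reorder):
          price  reorder
supplier                
Acme        237       74
Globex       66      125
Soylent      83       42
Umbra       206       73
Vertex       81       79
filter rows where reorder <= 73:
          price  reorder
supplier                
Soylent      83       42
Umbra       206       73
add column reorder_times_price = t['reorder'] * t['price']:
          price  reorder  reorder_times_price
supplier                                     
Soylent      83       42                 3486
Umbra       206       73                15038
add column scaled = t['reorder_times_price'] * 5:
          price  reorder  reorder_times_price  scaled
supplier                                             
Soylent      83       42                 3486   17430
Umbra       206       73                15038   75190
The mean of column 'scaled' is 46310.0.

46310.0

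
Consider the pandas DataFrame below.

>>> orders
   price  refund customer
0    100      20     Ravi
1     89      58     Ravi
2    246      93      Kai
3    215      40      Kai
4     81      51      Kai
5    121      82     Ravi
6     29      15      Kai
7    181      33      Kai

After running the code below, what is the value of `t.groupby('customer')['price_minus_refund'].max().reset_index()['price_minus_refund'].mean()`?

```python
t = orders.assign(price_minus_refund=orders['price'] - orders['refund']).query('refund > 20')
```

107.0

add column price_minus_refund = orders['price'] - orders['refund']:
   price  refund customer  price_minus_refund
0    100      20     Ravi                  80
1     89      58     Ravi                  31
2    246      93      Kai                 153
3    215      40      Kai                 175
4     81      51      Kai                  30
5    121      82     Ravi                  39
6     29      15      Kai                  14
7    181      33      Kai                 148
filter rows where refund > 20:
   price  refund customer  price_minus_refund
1     89      58     Ravi                  31
2    246      93      Kai                 153
3    215      40      Kai                 175
4     81      51      Kai                  30
5    121      82     Ravi                  39
7    181      33      Kai                 148
group by customer, max of price_minus_refund:
customer
Kai     175
Ravi     39
Name: price_minus_refund, dtype: int64
reset_index():
  customer  price_minus_refund
0      Kai                 175
1     Ravi                  39
Hence 107.0.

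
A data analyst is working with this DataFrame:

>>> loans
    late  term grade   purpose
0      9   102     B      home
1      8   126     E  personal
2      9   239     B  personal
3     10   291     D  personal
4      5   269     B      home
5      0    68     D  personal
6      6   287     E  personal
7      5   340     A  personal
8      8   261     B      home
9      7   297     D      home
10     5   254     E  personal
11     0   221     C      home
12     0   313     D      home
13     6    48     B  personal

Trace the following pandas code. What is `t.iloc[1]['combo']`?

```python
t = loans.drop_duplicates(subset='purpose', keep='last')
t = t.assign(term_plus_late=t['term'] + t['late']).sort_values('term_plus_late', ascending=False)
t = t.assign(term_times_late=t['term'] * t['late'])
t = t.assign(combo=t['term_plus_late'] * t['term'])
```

drop duplicate purpose (keep=last):
    late  term grade   purpose
12     0   313     D      home
13     6    48     B  personal
add column term_plus_late = t['term'] + t['late']:
    late  term grade   purpose  term_plus_late
12     0   313     D      home             313
13     6    48     B  personal              54
sort by term_plus_late descending:
    late  term grade   purpose  term_plus_late
12     0   313     D      home             313
13     6    48     B  personal              54
add column term_times_late = t['term'] * t['late']:
    late  term grade   purpose  term_plus_late  term_times_late
12     0   313     D      home             313                0
13     6    48     B  personal              54              288
add column combo = t['term_plus_late'] * t['term']:
    late  term grade   purpose  term_plus_late  term_times_late  combo
12     0   313     D      home             313                0  97969
13     6    48     B  personal              54              288   2592

2592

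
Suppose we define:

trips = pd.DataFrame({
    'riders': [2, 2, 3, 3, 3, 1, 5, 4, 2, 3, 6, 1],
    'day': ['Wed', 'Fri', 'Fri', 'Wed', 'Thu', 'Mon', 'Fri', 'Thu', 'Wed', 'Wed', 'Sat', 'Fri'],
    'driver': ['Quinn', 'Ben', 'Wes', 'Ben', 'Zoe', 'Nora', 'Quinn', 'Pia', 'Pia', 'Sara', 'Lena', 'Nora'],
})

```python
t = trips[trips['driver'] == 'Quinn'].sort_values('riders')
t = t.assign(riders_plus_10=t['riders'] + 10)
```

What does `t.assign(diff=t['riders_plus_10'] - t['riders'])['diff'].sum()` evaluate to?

20

filter rows where driver == 'Quinn':
   riders  day driver
0       2  Wed  Quinn
6       5  Fri  Quinn
sort by riders:
   riders  day driver
0       2  Wed  Quinn
6       5  Fri  Quinn
add column riders_plus_10 = t['riders'] + 10:
   riders  day driver  riders_plus_10
0       2  Wed  Quinn              12
6       5  Fri  Quinn              15
add column diff = t['riders_plus_10'] - t['riders']:
   riders  day driver  riders_plus_10  diff
0       2  Wed  Quinn              12    10
6       5  Fri  Quinn              15    10
So sum() = 20.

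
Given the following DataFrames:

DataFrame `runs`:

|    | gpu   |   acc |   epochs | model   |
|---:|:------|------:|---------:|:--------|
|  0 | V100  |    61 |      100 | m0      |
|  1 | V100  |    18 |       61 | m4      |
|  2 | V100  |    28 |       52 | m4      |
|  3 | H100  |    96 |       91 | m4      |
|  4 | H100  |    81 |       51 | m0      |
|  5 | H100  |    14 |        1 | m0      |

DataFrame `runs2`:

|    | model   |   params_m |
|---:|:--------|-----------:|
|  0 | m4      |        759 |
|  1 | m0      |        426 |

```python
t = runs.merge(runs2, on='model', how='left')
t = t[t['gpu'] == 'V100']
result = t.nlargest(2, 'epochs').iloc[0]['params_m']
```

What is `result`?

426

merge on 'model' (how='left') → 6 rows:
    gpu  acc  epochs model  params_m
0  V100   61     100    m0       426
1  V100   18      61    m4       759
2  V100   28      52    m4       759
3  H100   96      91    m4       759
4  H100   81      51    m0       426
5  H100   14       1    m0       426
filter rows where gpu == 'V100':
    gpu  acc  epochs model  params_m
0  V100   61     100    m0       426
1  V100   18      61    m4       759
2  V100   28      52    m4       759
take 2 rows with largest epochs:
    gpu  acc  epochs model  params_m
0  V100   61     100    m0       426
1  V100   18      61    m4       759
Reading off the value at position 0, column 'params_m', we get 426.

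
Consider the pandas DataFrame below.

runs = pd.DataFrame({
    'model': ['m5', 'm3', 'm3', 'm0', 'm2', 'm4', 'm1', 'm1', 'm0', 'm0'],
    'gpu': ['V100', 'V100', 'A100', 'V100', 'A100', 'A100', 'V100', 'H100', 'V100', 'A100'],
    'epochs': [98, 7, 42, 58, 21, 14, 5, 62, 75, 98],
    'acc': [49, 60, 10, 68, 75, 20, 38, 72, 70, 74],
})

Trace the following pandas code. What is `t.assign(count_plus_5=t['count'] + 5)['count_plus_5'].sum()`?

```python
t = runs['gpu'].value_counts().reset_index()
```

25

value_counts of gpu:
gpu
V100    5
A100    4
H100    1
Name: count, dtype: int64
reset_index():
    gpu  count
0  V100      5
1  A100      4
2  H100      1
add column count_plus_5 = t['count'] + 5:
    gpu  count  count_plus_5
0  V100      5            10
1  A100      4             9
2  H100      1             6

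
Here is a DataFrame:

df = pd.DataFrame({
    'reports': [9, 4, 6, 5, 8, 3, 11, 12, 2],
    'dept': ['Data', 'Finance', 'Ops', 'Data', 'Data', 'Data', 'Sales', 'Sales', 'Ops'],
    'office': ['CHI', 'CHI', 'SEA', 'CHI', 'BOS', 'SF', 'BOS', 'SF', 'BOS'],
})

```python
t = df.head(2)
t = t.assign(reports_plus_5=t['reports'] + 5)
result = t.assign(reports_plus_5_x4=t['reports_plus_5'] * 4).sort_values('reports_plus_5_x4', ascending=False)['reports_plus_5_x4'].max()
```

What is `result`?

take first 2 rows:
   reports     dept office
0        9     Data    CHI
1        4  Finance    CHI
add column reports_plus_5 = t['reports'] + 5:
   reports     dept office  reports_plus_5
0        9     Data    CHI              14
1        4  Finance    CHI               9
add column reports_plus_5_x4 = t['reports_plus_5'] * 4:
   reports     dept office  reports_plus_5  reports_plus_5_x4
0        9     Data    CHI              14                 56
1        4  Finance    CHI               9                 36
sort by reports_plus_5_x4 descending:
   reports     dept office  reports_plus_5  reports_plus_5_x4
0        9     Data    CHI              14                 56
1        4  Finance    CHI               9                 36
Hence 56.

56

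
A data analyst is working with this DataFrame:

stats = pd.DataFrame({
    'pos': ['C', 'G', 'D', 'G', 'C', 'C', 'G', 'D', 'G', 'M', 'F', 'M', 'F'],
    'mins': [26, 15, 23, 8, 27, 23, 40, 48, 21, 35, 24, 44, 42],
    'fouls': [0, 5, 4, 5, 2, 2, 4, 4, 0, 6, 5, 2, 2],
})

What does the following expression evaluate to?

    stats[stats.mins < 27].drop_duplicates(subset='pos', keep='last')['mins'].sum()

filter rows where mins < 27:
   pos  mins  fouls
0    C    26      0
1    G    15      5
2    D    23      4
3    G     8      5
5    C    23      2
8    G    21      0
10   F    24      5
drop duplicate pos (keep=last):
   pos  mins  fouls
2    D    23      4
5    C    23      2
8    G    21      0
10   F    24      5
Hence 91.

91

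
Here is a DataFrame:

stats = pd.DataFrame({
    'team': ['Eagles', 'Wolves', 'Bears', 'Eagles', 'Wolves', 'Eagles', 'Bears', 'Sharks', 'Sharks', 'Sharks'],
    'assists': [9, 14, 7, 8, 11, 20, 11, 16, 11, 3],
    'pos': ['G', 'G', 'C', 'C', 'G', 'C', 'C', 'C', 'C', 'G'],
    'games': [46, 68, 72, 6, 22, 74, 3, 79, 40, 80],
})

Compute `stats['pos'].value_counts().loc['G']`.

value_counts of pos:
pos
C    6
G    4
Name: count, dtype: int64

4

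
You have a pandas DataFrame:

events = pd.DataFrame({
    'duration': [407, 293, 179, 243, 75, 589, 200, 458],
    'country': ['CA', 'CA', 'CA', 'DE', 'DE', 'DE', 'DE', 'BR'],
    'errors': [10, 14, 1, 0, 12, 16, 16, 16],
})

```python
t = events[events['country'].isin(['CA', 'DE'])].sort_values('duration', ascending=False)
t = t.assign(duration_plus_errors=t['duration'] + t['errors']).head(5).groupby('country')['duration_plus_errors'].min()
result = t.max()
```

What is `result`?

filter rows where country in ['CA', 'DE']:
   duration country  errors
0       407      CA      10
1       293      CA      14
2       179      CA       1
3       243      DE       0
4        75      DE      12
5       589      DE      16
6       200      DE      16
sort by duration descending:
   duration country  errors
5       589      DE      16
0       407      CA      10
1       293      CA      14
3       243      DE       0
6       200      DE      16
2       179      CA       1
4        75      DE      12
add column duration_plus_errors = t['duration'] + t['errors']:
   duration country  errors  duration_plus_errors
5       589      DE      16                   605
0       407      CA      10                   417
1       293      CA      14                   307
3       243      DE       0                   243
6       200      DE      16                   216
2       179      CA       1                   180
4        75      DE      12                    87
take first 5 rows:
   duration country  errors  duration_plus_errors
5       589      DE      16                   605
0       407      CA      10                   417
1       293      CA      14                   307
3       243      DE       0                   243
6       200      DE      16                   216
group by country, min of duration_plus_errors:
country
CA    307
DE    216
Name: duration_plus_errors, dtype: int64

307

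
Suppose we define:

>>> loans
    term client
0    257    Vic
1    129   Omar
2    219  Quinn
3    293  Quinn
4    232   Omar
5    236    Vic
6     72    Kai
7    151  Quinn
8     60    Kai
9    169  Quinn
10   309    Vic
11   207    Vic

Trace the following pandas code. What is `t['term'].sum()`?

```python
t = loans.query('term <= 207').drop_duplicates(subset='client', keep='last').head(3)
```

358

filter rows where term <= 207:
    term client
1    129   Omar
6     72    Kai
7    151  Quinn
8     60    Kai
9    169  Quinn
11   207    Vic
drop duplicate client (keep=last):
    term client
1    129   Omar
8     60    Kai
9    169  Quinn
11   207    Vic
take first 3 rows:
   term client
1   129   Omar
8    60    Kai
9   169  Quinn
So sum() = 358.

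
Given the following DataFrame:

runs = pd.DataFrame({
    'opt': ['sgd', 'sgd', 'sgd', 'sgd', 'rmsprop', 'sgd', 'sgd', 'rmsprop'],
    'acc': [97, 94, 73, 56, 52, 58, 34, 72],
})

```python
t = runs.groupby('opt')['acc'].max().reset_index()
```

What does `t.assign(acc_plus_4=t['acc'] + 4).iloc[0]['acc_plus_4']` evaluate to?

76

group by opt, max of acc:
opt
rmsprop    72
sgd        97
Name: acc, dtype: int64
reset_index():
       opt  acc
0  rmsprop   72
1      sgd   97
add column acc_plus_4 = t['acc'] + 4:
       opt  acc  acc_plus_4
0  rmsprop   72          76
1      sgd   97         101
The value at position 0, column 'acc_plus_4' is 76.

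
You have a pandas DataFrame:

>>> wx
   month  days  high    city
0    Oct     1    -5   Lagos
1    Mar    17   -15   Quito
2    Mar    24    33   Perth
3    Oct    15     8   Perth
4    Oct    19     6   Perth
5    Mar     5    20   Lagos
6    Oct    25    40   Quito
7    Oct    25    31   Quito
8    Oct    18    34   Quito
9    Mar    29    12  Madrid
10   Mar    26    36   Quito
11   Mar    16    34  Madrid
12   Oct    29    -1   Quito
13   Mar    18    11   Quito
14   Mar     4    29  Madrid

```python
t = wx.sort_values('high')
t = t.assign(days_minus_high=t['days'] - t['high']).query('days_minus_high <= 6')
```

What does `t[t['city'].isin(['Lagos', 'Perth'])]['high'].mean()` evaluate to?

sort by high:
   month  days  high    city
1    Mar    17   -15   Quito
0    Oct     1    -5   Lagos
12   Oct    29    -1   Quito
4    Oct    19     6   Perth
3    Oct    15     8   Perth
13   Mar    18    11   Quito
9    Mar    29    12  Madrid
5    Mar     5    20   Lagos
14   Mar     4    29  Madrid
7    Oct    25    31   Quito
2    Mar    24    33   Perth
8    Oct    18    34   Quito
11   Mar    16    34  Madrid
10   Mar    26    36   Quito
6    Oct    25    40   Quito
add column days_minus_high = t['days'] - t['high']:
   month  days  high    city  days_minus_high
1    Mar    17   -15   Quito               32
0    Oct     1    -5   Lagos                6
12   Oct    29    -1   Quito               30
4    Oct    19     6   Perth               13
3    Oct    15     8   Perth                7
13   Mar    18    11   Quito                7
9    Mar    29    12  Madrid               17
5    Mar     5    20   Lagos              -15
14   Mar     4    29  Madrid              -25
7    Oct    25    31   Quito               -6
2    Mar    24    33   Perth               -9
8    Oct    18    34   Quito              -16
11   Mar    16    34  Madrid              -18
10   Mar    26    36   Quito              -10
6    Oct    25    40   Quito              -15
filter rows where days_minus_high <= 6:
   month  days  high    city  days_minus_high
0    Oct     1    -5   Lagos                6
5    Mar     5    20   Lagos              -15
14   Mar     4    29  Madrid              -25
7    Oct    25    31   Quito               -6
2    Mar    24    33   Perth               -9
8    Oct    18    34   Quito              -16
11   Mar    16    34  Madrid              -18
10   Mar    26    36   Quito              -10
6    Oct    25    40   Quito              -15
filter rows where city in ['Lagos', 'Perth']:
  month  days  high   city  days_minus_high
0   Oct     1    -5  Lagos                6
5   Mar     5    20  Lagos              -15
2   Mar    24    33  Perth               -9
The mean of column 'high' is 16.0.

16.0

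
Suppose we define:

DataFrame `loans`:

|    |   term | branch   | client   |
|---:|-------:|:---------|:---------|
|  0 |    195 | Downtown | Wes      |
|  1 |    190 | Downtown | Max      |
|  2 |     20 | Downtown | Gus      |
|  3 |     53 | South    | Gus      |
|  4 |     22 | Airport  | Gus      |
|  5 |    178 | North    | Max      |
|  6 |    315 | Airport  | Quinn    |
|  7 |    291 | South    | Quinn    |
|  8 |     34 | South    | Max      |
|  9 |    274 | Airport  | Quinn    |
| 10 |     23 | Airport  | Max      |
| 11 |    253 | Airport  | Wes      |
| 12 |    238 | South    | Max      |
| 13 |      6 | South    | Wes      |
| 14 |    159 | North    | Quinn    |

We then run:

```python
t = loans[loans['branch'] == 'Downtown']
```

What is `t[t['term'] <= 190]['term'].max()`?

filter rows where branch == 'Downtown':
   term    branch client
0   195  Downtown    Wes
1   190  Downtown    Max
2    20  Downtown    Gus
filter rows where term <= 190:
   term    branch client
1   190  Downtown    Max
2    20  Downtown    Gus
The max of column 'term' is 190.

190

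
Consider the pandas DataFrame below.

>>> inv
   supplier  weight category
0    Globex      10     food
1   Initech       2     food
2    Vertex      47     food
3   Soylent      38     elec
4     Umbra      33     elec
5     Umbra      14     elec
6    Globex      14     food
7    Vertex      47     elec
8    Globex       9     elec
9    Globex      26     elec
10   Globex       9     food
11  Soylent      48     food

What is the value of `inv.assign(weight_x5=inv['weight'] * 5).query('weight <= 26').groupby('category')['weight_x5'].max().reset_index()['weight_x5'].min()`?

add column weight_x5 = inv['weight'] * 5:
   supplier  weight category  weight_x5
0    Globex      10     food         50
1   Initech       2     food         10
2    Vertex      47     food        235
3   Soylent      38     elec        190
4     Umbra      33     elec        165
5     Umbra      14     elec         70
6    Globex      14     food         70
7    Vertex      47     elec        235
8    Globex       9     elec         45
9    Globex      26     elec        130
10   Globex       9     food         45
11  Soylent      48     food        240
filter rows where weight <= 26:
   supplier  weight category  weight_x5
0    Globex      10     food         50
1   Initech       2     food         10
5     Umbra      14     elec         70
6    Globex      14     food         70
8    Globex       9     elec         45
9    Globex      26     elec        130
10   Globex       9     food         45
group by category, max of weight_x5:
category
elec    130
food     70
Name: weight_x5, dtype: int64
reset_index():
  category  weight_x5
0     elec        130
1     food         70
Finally, min of column 'weight_x5' = 70.

70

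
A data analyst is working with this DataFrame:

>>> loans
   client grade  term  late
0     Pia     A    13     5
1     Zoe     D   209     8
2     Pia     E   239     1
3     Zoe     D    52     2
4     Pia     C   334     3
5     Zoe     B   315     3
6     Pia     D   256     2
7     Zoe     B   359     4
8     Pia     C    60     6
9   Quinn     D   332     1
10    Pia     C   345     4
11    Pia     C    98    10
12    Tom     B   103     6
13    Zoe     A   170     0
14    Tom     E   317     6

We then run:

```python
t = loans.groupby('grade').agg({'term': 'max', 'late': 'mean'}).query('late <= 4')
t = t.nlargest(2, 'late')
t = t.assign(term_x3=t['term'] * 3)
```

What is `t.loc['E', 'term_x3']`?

group by grade: max(term), mean(late):
       term      late
grade                
A       170  2.500000
B       359  4.333333
C       345  5.750000
D       332  3.250000
E       317  3.500000
filter rows where late <= 4:
       term  late
grade            
A       170  2.50
D       332  3.25
E       317  3.50
take 2 rows with largest late:
       term  late
grade            
E       317  3.50
D       332  3.25
add column term_x3 = t['term'] * 3:
       term  late  term_x3
grade                     
E       317  3.50      951
D       332  3.25      996
Finally, value at row 'E', column 'term_x3' = 951.

951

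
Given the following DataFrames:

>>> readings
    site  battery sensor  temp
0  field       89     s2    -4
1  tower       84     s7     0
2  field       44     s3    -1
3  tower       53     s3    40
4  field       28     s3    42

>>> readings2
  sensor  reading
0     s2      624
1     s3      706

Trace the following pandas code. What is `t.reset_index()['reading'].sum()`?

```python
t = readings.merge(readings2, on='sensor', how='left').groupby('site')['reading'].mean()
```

1384.66666667

merge on 'sensor' (how='left') → 5 rows:
    site  battery sensor  temp  reading
0  field       89     s2    -4    624.0
1  tower       84     s7     0      NaN
2  field       44     s3    -1    706.0
3  tower       53     s3    40    706.0
4  field       28     s3    42    706.0
group by site, mean of reading:
site
field    678.666667
tower    706.000000
Name: reading, dtype: float64
reset_index():
    site     reading
0  field  678.666667
1  tower  706.000000
Then the sum of column 'reading': 1384.66666667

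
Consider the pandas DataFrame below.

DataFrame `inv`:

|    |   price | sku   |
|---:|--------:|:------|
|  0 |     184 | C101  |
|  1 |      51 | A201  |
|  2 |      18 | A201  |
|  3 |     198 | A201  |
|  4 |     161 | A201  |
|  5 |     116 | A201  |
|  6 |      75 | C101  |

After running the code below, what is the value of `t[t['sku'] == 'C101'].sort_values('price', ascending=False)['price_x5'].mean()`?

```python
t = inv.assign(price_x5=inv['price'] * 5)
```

647.5

add column price_x5 = inv['price'] * 5:
   price   sku  price_x5
0    184  C101       920
1     51  A201       255
2     18  A201        90
3    198  A201       990
4    161  A201       805
5    116  A201       580
6     75  C101       375
filter rows where sku == 'C101':
   price   sku  price_x5
0    184  C101       920
6     75  C101       375
sort by price descending:
   price   sku  price_x5
0    184  C101       920
6     75  C101       375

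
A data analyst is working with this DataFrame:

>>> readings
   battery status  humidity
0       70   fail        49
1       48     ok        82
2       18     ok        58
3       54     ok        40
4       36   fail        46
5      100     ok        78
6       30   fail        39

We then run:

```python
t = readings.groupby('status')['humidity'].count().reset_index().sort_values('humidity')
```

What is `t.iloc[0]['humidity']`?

3

group by status, count of humidity:
status
fail    3
ok      4
Name: humidity, dtype: int64
reset_index():
  status  humidity
0   fail         3
1     ok         4
sort by humidity:
  status  humidity
0   fail         3
1     ok         4
value at position 0, column 'humidity' → 3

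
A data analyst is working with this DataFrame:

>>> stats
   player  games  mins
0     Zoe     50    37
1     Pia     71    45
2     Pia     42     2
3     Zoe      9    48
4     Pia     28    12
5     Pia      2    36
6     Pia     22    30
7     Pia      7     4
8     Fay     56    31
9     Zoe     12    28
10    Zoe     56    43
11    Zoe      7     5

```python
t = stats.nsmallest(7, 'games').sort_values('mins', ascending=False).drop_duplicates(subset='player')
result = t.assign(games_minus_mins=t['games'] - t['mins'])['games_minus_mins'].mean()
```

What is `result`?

take 7 rows with smallest games:
   player  games  mins
5     Pia      2    36
7     Pia      7     4
11    Zoe      7     5
3     Zoe      9    48
9     Zoe     12    28
6     Pia     22    30
4     Pia     28    12
sort by mins descending:
   player  games  mins
3     Zoe      9    48
5     Pia      2    36
6     Pia     22    30
9     Zoe     12    28
4     Pia     28    12
11    Zoe      7     5
7     Pia      7     4
drop duplicate player (keep=first):
  player  games  mins
3    Zoe      9    48
5    Pia      2    36
add column games_minus_mins = t['games'] - t['mins']:
  player  games  mins  games_minus_mins
3    Zoe      9    48               -39
5    Pia      2    36               -34
Finally, mean of column 'games_minus_mins' = -36.5.

-36.5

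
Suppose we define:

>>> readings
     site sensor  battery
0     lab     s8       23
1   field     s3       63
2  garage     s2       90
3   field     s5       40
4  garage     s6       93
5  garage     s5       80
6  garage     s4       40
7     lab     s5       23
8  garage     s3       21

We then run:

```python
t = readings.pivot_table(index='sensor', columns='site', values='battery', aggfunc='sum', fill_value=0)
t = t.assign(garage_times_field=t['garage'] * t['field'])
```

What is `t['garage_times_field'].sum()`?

pivot: rows=sensor, cols=site, sum(battery):
site    field  garage  lab
sensor                    
s2          0      90    0
s3         63      21    0
s4          0      40    0
s5         40      80   23
s6          0      93    0
s8          0       0   23
add column garage_times_field = t['garage'] * t['field']:
site    field  garage  lab  garage_times_field
sensor                                        
s2          0      90    0                   0
s3         63      21    0                1323
s4          0      40    0                   0
s5         40      80   23                3200
s6          0      93    0                   0
s8          0       0   23                   0
Hence 4523.

4523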